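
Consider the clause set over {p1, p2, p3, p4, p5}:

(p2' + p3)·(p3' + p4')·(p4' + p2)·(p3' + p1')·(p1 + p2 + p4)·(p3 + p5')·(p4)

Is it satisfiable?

Unsatisfiable

Unit clause (p4) forces p4 = 1.
Unit clause (p3') forces p3 = 0.
Unit clause (p2') forces p2 = 0.
But (p2) is also a unit clause — contradiction.
No assignment satisfies every clause.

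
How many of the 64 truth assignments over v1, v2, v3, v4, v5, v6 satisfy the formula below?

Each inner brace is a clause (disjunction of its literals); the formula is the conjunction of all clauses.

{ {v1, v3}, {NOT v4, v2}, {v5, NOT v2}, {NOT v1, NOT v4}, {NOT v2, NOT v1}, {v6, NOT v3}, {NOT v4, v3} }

10

There are 2^6 = 64 truth assignments over (v1, v2, v3, v4, v5, v6).
Split on v5. With v5 = true, the clauses containing v5 are satisfied and NOT v5 drops from the rest; 6 of the 2^5 = 32 assignments to the other variables satisfy what remains.
With v5 = false, by the same count on the reduced clause set, 4 assignments work.
(One model: v1=F, v2=F, v3=T, v4=F, v5=F, v6=T.)
Total: 6 + 4 = 10.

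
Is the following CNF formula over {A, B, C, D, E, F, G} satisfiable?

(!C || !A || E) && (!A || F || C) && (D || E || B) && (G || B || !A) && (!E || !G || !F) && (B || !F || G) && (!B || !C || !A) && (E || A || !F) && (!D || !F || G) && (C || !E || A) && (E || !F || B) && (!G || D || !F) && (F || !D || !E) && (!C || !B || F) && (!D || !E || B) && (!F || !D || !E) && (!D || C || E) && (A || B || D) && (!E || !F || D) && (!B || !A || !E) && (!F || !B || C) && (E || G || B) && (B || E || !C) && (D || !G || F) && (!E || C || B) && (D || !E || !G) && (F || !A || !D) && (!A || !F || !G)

Yes, satisfiable

Case C = false:
Case A = false:
Unit clause (!E) forces E = false.
Unit clause (!F) forces F = false.
Unit clause (!D) forces D = false.
Unit clause (B) forces B = true.
Unit clause (!G) forces G = false.
All clauses are satisfied.
A satisfying assignment: A: false, B: true, C: false, D: false, E: false, F: false, G: false.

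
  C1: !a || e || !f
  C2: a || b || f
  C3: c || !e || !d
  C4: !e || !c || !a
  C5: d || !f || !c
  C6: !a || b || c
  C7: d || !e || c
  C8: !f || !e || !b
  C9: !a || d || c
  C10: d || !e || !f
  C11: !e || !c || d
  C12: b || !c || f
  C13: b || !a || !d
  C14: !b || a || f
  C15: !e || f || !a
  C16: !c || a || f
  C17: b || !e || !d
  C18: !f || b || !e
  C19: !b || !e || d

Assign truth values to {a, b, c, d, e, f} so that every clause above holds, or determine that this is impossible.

a ↦ true,  b ↦ true,  c ↦ false,  d ↦ true,  e ↦ false,  f ↦ false

Branch on a: set a = true.
Branch on e: set e = false.
The clause (!f) is unit, so f = false.
Branch on b: set b = true.
Branch on d: set d = true.
All clauses hold; c can take either value.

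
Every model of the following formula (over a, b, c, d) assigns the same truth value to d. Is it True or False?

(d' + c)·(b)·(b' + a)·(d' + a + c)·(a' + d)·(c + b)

Suppose d = 0.
Unit clause (b) forces b = 1.
Unit clause (a) forces a = 1.
But (a') is also a unit clause — contradiction.
So every satisfying assignment has d = True.

True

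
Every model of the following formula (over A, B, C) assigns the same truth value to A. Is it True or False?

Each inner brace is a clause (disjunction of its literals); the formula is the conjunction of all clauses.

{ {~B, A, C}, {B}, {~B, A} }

Suppose A = 0.
Unit clause (B) forces B = 1.
But (~B) is also a unit clause — contradiction.
So every satisfying assignment has A = True.

True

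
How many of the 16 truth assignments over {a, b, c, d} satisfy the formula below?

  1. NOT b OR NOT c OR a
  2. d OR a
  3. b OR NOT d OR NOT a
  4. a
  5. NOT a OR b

There are 2^4 = 16 truth assignments over (a, b, c, d).
Check each against the 5 clauses (columns in the order a, b, c, d):
  F F F F  ✗ fails (d OR a)
  F F F T  ✗ fails (a)
  F F T F  ✗ fails (d OR a)
  F F T T  ✗ fails (a)
  F T F F  ✗ fails (d OR a)
  F T F T  ✗ fails (a)
  F T T F  ✗ fails (NOT b OR NOT c OR a)
  F T T T  ✗ fails (NOT b OR NOT c OR a)
  T F F F  ✗ fails (NOT a OR b)
  T F F T  ✗ fails (b OR NOT d OR NOT a)
  T F T F  ✗ fails (NOT a OR b)
  T F T T  ✗ fails (b OR NOT d OR NOT a)
  T T F F  ✓ satisfies all
  T T F T  ✓ satisfies all
  T T T F  ✓ satisfies all
  T T T T  ✓ satisfies all
4 of the 16 rows are models.

4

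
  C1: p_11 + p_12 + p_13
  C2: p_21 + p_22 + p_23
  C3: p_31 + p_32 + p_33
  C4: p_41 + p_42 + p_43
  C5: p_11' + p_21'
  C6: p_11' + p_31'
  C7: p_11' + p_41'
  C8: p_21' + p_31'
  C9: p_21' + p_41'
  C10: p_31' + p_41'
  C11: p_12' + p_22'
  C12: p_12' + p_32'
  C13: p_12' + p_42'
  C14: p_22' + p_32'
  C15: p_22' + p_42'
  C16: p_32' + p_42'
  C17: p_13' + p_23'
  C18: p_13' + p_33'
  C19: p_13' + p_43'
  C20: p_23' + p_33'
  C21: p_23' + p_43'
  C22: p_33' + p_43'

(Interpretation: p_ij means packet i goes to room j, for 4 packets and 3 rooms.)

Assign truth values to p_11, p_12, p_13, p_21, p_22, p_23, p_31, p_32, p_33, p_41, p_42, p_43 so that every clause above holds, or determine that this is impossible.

Case p_11 = 0:
Case p_12 = 1:
Unit clause (p_22') forces p_22 = 0.
Unit clause (p_32') forces p_32 = 0.
Unit clause (p_42') forces p_42 = 0.
Case p_21 = 1:
Unit clause (p_31') forces p_31 = 0.
Unit clause (p_33) forces p_33 = 1.
Unit clause (p_41') forces p_41 = 0.
Unit clause (p_43) forces p_43 = 1.
That conflicts with the unit clause (p_43').
Undo p_21 and try p_21 = 0.
Unit clause (p_23) forces p_23 = 1.
Unit clause (p_13') forces p_13 = 0.
Unit clause (p_33') forces p_33 = 0.
Unit clause (p_31) forces p_31 = 1.
Unit clause (p_41') forces p_41 = 0.
Unit clause (p_43) forces p_43 = 1.
That conflicts with the unit clause (p_43').
Both values of p_21 lead to a conflict.
Undo p_12 and try p_12 = 0.
Unit clause (p_13) forces p_13 = 1.
Unit clause (p_23') forces p_23 = 0.
Unit clause (p_33') forces p_33 = 0.
Unit clause (p_43') forces p_43 = 0.
Case p_21 = 1:
Unit clause (p_31') forces p_31 = 0.
Unit clause (p_32) forces p_32 = 1.
Unit clause (p_41') forces p_41 = 0.
Unit clause (p_42) forces p_42 = 1.
That conflicts with the unit clause (p_42').
Undo p_21 and try p_21 = 0.
Unit clause (p_22) forces p_22 = 1.
Unit clause (p_32') forces p_32 = 0.
Unit clause (p_31) forces p_31 = 1.
Unit clause (p_41') forces p_41 = 0.
Unit clause (p_42) forces p_42 = 1.
That conflicts with the unit clause (p_42').
Both values of p_21 lead to a conflict.
Both values of p_12 lead to a conflict.
Undo p_11 and try p_11 = 1.
Unit clause (p_21') forces p_21 = 0.
Unit clause (p_31') forces p_31 = 0.
Unit clause (p_41') forces p_41 = 0.
Case p_22 = 1:
Unit clause (p_12') forces p_12 = 0.
Unit clause (p_32') forces p_32 = 0.
Unit clause (p_33) forces p_33 = 1.
Unit clause (p_42') forces p_42 = 0.
Unit clause (p_43) forces p_43 = 1.
That conflicts with the unit clause (p_43').
Undo p_22 and try p_22 = 0.
Unit clause (p_23) forces p_23 = 1.
Unit clause (p_13') forces p_13 = 0.
Unit clause (p_33') forces p_33 = 0.
Unit clause (p_32) forces p_32 = 1.
Unit clause (p_12') forces p_12 = 0.
Unit clause (p_42') forces p_42 = 0.
Unit clause (p_43) forces p_43 = 1.
That conflicts with the unit clause (p_43').
Both values of p_22 lead to a conflict.
Both values of p_11 lead to a conflict.

UNSATISFIABLE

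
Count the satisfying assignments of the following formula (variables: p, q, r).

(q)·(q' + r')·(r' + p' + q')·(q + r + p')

There are 2^3 = 8 truth assignments over (p, q, r).
Split on p. With p = 1, the clauses containing p are satisfied and p' drops from the rest; 1 of the 2^2 = 4 assignments to the other variables satisfy what remains.
With p = 0, by the same count on the reduced clause set, 1 assignment works.
Total: 1 + 1 = 2.

2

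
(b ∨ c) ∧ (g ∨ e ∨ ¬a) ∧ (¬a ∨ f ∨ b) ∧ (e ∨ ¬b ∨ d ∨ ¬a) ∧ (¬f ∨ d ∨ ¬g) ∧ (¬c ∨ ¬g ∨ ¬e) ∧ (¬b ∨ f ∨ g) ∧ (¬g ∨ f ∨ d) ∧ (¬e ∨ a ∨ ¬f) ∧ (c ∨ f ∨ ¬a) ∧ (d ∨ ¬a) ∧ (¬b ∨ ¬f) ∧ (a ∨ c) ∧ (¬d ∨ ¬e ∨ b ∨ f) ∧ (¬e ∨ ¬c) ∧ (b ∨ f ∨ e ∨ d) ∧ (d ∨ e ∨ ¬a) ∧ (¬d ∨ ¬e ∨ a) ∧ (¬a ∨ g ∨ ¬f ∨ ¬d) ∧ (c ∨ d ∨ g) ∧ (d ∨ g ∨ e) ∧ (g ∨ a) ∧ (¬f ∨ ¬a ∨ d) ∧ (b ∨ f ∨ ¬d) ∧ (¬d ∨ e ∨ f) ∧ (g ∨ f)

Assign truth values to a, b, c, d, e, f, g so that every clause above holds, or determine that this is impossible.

Branch on b: set b = False.
The clause (c) is unit, so c = True.
The clause (¬e) is unit, so e = False.
Branch on g: set g = True.
Branch on a: set a = False.
Branch on f: set f = True.
The clause (d) is unit, so d = True.
Every clause now holds.

a=False,  b=False,  c=True,  d=True,  e=False,  f=True,  g=True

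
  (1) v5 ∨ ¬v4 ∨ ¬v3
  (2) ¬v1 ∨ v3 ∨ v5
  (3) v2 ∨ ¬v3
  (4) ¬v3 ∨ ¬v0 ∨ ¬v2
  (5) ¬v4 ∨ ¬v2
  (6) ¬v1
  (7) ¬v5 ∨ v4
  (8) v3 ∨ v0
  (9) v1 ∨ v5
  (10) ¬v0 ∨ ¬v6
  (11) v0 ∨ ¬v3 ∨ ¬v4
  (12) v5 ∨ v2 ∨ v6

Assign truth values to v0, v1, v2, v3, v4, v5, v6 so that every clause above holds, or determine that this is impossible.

v0=True; v1=False; v2=False; v3=False; v4=True; v5=True; v6=False

The clause (¬v1) is unit, so v1 = False.
The clause (v5) is unit, so v5 = True.
The clause (v4) is unit, so v4 = True.
The clause (¬v2) is unit, so v2 = False.
The clause (¬v3) is unit, so v3 = False.
The clause (v0) is unit, so v0 = True.
The clause (¬v6) is unit, so v6 = False.
Every clause now holds.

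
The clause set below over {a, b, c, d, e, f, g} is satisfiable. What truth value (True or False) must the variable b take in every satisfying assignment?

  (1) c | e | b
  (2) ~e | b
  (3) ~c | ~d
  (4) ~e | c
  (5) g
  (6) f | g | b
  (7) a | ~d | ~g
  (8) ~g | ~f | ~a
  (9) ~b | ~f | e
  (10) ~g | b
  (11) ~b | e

True

Suppose b = 0.
The clause (~e) is unit, so e = 0.
The clause (c) is unit, so c = 1.
The clause (~d) is unit, so d = 0.
The clause (g) is unit, so g = 1.
That conflicts with the unit clause (~g).
So every satisfying assignment has b = True.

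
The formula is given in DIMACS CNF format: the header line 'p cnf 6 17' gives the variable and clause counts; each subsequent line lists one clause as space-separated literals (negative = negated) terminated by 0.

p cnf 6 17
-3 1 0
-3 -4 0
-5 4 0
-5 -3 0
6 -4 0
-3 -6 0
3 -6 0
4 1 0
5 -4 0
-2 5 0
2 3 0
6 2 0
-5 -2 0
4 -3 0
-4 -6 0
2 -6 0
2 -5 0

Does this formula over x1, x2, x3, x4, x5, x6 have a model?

No, unsatisfiable

Case x3 = False:
(¬x6) alone gives x6 = False.
(¬x4) alone gives x4 = False.
(¬x5) alone gives x5 = False.
(x1) alone gives x1 = True.
(¬x2) alone gives x2 = False.
Now (x2) is unsatisfied and unit — conflict.
Backtrack on x3: now try x3 = True.
(x1) alone gives x1 = True.
(¬x4) alone gives x4 = False.
Now (x4) is unsatisfied and unit — conflict.
Neither x3 = True nor x3 = False works.
No assignment satisfies every clause.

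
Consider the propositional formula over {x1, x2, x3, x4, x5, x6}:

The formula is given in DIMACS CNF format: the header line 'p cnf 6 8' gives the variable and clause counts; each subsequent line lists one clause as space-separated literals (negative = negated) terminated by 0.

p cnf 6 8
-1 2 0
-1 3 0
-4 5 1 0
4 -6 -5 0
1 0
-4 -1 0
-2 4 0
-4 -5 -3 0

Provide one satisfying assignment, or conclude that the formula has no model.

UNSATISFIABLE

From the singleton clause (x1), x1 = True.
From the singleton clause (x2), x2 = True.
From the singleton clause (x3), x3 = True.
From the singleton clause (¬x4), x4 = False.
That conflicts with the unit clause (x4).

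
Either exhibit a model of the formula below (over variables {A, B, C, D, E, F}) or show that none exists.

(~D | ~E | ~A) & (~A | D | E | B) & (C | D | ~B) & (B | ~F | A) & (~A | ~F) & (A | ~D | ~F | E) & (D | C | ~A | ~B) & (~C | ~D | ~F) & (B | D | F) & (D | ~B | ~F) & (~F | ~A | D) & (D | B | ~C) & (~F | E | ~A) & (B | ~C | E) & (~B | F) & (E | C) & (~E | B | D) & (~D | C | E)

Branch on A: set A = 0.
Branch on B: set B = 0.
From the singleton clause (~F), F = 0.
From the singleton clause (D), D = 1.
Branch on C: set C = 0.
From the singleton clause (E), E = 1.
All clauses are satisfied.

A=0,  B=0,  C=0,  D=1,  E=1,  F=0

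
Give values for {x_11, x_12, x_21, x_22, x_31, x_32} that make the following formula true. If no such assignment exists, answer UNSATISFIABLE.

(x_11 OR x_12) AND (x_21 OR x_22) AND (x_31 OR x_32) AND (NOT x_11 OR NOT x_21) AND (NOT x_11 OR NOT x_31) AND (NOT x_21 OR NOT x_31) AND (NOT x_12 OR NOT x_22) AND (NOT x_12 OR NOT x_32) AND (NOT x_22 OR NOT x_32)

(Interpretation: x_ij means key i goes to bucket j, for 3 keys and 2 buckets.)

UNSATISFIABLE

Try x_11 = true.
(NOT x_21) alone gives x_21 = false.
(x_22) alone gives x_22 = true.
(NOT x_31) alone gives x_31 = false.
(x_32) alone gives x_32 = true.
That conflicts with the unit clause (NOT x_32).
Backtrack on x_11: now try x_11 = false.
(x_12) alone gives x_12 = true.
(NOT x_22) alone gives x_22 = false.
(x_21) alone gives x_21 = true.
(NOT x_31) alone gives x_31 = false.
(x_32) alone gives x_32 = true.
That conflicts with the unit clause (NOT x_32).
Both values of x_11 lead to a conflict.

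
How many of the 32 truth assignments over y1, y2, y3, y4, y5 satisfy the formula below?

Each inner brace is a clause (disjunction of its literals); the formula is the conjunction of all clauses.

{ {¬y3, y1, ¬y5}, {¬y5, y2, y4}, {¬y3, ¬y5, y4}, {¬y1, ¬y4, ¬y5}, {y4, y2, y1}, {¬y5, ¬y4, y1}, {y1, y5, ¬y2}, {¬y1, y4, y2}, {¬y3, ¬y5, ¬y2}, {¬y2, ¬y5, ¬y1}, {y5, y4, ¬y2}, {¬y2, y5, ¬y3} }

There are 2^5 = 32 truth assignments over (y1, y2, y3, y4, y5).
Split on y3. With y3 = True, the clauses containing y3 are satisfied and ¬y3 drops from the rest; 2 of the 2^4 = 16 assignments to the other variables satisfy what remains.
With y3 = False, by the same count on the reduced clause set, 4 assignments work.
(One model: y1=F, y2=F, y3=F, y4=T, y5=F.)
Total: 2 + 4 = 6.

6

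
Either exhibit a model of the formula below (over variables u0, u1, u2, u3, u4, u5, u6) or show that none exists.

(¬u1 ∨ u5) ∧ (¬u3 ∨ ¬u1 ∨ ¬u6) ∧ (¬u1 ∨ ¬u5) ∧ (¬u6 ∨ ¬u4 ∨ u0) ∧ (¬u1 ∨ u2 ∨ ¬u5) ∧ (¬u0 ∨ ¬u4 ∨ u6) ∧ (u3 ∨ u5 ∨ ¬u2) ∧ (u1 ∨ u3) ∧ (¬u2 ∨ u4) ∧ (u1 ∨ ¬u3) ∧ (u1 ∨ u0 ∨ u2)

UNSATISFIABLE

Suppose u1 = False.
(u3) alone gives u3 = True.
That conflicts with the unit clause (¬u3).
Undo u1 and try u1 = True.
(u5) alone gives u5 = True.
That conflicts with the unit clause (¬u5).
Either choice for u1 ends in contradiction.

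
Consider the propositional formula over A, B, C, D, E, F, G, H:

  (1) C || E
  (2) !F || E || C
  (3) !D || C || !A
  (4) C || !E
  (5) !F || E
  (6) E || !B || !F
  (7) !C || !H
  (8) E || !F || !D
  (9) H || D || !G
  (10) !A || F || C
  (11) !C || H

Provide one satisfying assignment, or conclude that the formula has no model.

UNSATISFIABLE

Try C = true.
(!H) alone gives H = false.
But (H) is also a unit clause — contradiction.
Backtrack on C: now try C = false.
(E) alone gives E = true.
But (!E) is also a unit clause — contradiction.
Either choice for C ends in contradiction.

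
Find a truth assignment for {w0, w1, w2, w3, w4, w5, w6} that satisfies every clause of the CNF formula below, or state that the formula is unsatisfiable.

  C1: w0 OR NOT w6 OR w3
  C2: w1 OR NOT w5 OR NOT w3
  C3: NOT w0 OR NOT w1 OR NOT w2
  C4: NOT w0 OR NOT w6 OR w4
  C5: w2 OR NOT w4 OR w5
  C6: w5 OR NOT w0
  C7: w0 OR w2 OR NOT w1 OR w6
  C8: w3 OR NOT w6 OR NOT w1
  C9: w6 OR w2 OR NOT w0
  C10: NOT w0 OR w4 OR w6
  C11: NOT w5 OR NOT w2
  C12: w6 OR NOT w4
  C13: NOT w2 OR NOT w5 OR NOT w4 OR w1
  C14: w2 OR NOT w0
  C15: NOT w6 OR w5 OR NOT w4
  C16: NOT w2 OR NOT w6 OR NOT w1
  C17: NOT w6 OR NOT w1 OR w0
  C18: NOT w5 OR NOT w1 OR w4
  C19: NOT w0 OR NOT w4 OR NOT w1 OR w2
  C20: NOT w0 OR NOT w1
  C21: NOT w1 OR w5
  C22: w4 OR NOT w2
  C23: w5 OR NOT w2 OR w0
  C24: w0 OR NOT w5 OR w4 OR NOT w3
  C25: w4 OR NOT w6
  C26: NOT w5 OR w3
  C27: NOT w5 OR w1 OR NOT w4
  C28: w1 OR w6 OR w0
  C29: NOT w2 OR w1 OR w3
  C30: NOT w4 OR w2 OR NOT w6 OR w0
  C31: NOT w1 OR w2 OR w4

UNSATISFIABLE

Branch on w5: set w5 = true.
Unit clause (NOT w2) forces w2 = false.
Unit clause (NOT w0) forces w0 = false.
Unit clause (w3) forces w3 = true.
Unit clause (w1) forces w1 = true.
Unit clause (w6) forces w6 = true.
Now (NOT w6) is unsatisfied and unit — conflict.
So w5 must be the other value — set w5 = false.
Unit clause (NOT w0) forces w0 = false.
Unit clause (NOT w1) forces w1 = false.
Unit clause (NOT w2) forces w2 = false.
Unit clause (NOT w4) forces w4 = false.
Unit clause (NOT w6) forces w6 = false.
Now (w6) is unsatisfied and unit — conflict.
Either choice for w5 ends in contradiction.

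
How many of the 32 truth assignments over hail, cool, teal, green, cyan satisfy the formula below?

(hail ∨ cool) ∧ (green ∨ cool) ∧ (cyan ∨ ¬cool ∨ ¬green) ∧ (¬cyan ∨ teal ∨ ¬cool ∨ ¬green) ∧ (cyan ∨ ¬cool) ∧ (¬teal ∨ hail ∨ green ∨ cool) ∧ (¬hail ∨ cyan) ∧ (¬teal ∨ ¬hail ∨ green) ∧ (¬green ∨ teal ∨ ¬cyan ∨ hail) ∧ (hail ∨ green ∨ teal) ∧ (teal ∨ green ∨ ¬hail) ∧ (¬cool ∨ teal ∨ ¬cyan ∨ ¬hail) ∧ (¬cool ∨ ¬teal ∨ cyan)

5

There are 2^5 = 32 truth assignments over (hail, cool, teal, green, cyan).
Split on cool. With cool = True, the clauses containing cool are satisfied and ¬cool drops from the rest; 3 of the 2^4 = 16 assignments to the other variables satisfy what remains.
With cool = False, by the same count on the reduced clause set, 2 assignments work.
Total: 3 + 2 = 5.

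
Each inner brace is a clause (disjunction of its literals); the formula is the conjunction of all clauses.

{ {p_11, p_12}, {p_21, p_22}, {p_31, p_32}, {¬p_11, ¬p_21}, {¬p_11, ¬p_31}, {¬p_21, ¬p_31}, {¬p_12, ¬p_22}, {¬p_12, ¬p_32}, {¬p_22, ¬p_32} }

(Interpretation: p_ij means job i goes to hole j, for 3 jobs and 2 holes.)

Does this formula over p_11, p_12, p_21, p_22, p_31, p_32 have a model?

No

Suppose p_11 = True.
(¬p_21) alone gives p_21 = False.
(p_22) alone gives p_22 = True.
(¬p_31) alone gives p_31 = False.
(p_32) alone gives p_32 = True.
Now (¬p_32) is unsatisfied and unit — conflict.
Backtrack on p_11: now try p_11 = False.
(p_12) alone gives p_12 = True.
(¬p_22) alone gives p_22 = False.
(p_21) alone gives p_21 = True.
(¬p_31) alone gives p_31 = False.
(p_32) alone gives p_32 = True.
Now (¬p_32) is unsatisfied and unit — conflict.
Either choice for p_11 ends in contradiction.
No assignment satisfies every clause.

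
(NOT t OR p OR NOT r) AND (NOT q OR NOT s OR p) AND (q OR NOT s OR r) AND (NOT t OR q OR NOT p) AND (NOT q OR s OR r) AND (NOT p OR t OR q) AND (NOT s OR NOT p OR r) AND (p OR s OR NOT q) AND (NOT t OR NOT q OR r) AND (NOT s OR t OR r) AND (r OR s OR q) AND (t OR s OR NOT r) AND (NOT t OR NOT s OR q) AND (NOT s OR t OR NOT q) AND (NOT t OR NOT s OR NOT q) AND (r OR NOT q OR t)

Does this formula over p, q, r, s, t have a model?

Yes, satisfiable

Branch on t: set t = false.
Branch on p: set p = false.
Branch on q: set q = false.
Branch on s: set s = true.
The clause (r) is unit, so r = true.
This assignment satisfies each clause.
A satisfying assignment: p: false,  q: false,  r: true,  s: true,  t: false.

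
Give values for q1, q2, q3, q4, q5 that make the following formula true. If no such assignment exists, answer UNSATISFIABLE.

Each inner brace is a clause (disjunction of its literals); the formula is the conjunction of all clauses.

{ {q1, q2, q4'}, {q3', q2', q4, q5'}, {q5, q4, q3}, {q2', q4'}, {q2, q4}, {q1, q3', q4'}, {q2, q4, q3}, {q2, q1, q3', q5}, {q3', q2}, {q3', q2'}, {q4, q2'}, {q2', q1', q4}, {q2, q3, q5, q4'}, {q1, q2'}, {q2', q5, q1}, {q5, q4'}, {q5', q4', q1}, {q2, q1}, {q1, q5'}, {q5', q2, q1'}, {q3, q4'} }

Suppose q2 = 0.
(q4) alone gives q4 = 1.
(q1) alone gives q1 = 1.
(q3') alone gives q3 = 0.
But (q3) is also a unit clause — contradiction.
That branch fails; take q2 = 1 instead.
(q4') alone gives q4 = 0.
But (q4) is also a unit clause — contradiction.
Either choice for q2 ends in contradiction.

UNSATISFIABLE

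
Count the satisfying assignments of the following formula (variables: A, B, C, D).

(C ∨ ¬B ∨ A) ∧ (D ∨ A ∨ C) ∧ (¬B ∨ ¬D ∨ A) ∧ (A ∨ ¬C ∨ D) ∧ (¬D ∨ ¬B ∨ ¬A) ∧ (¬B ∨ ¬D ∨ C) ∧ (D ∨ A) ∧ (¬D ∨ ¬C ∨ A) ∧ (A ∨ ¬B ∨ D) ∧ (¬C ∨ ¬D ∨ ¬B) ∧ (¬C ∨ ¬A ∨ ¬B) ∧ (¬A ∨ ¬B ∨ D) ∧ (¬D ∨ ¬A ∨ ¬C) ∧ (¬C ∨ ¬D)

There are 2^4 = 16 truth assignments over (A, B, C, D).
Split on B. With B = True, the clauses containing B are satisfied and ¬B drops from the rest; 0 of the 2^3 = 8 assignments to the other variables satisfy what remains.
With B = False, by the same count on the reduced clause set, 4 assignments work.
Total: 0 + 4 = 4.

4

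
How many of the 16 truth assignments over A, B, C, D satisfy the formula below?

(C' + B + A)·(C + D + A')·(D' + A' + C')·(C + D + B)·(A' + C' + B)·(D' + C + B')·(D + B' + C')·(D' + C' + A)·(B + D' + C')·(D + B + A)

3

There are 2^4 = 16 truth assignments over (A, B, C, D).
Check each against the 10 clauses (columns in the order A, B, C, D):
  F F F F  ✗ fails (C + D + B)
  F F F T  ✓ satisfies all
  F F T F  ✗ fails (C' + B + A)
  F F T T  ✗ fails (C' + B + A)
  F T F F  ✓ satisfies all
  F T F T  ✗ fails (D' + C + B')
  F T T F  ✗ fails (D + B' + C')
  F T T T  ✗ fails (D' + C' + A)
  T F F F  ✗ fails (C + D + A')
  T F F T  ✓ satisfies all
  T F T F  ✗ fails (A' + C' + B)
  T F T T  ✗ fails (D' + A' + C')
  T T F F  ✗ fails (C + D + A')
  T T F T  ✗ fails (D' + C + B')
  T T T F  ✗ fails (D + B' + C')
  T T T T  ✗ fails (D' + A' + C')
3 of the 16 rows are models.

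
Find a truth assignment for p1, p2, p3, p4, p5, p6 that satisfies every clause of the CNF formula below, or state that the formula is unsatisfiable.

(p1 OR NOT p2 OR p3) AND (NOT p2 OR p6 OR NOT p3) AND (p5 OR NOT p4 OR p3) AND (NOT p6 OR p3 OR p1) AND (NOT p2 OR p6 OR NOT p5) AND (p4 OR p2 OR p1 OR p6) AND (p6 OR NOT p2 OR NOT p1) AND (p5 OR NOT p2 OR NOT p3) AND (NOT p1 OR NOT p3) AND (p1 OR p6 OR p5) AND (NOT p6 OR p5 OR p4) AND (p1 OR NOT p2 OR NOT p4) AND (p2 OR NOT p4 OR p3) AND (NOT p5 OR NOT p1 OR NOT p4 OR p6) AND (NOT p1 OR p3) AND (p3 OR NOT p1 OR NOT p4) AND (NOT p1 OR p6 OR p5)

p1=false, p2=false, p3=true, p4=false, p5=true, p6=true

Case p1 = false:
Case p2 = false:
Case p6 = true:
From the singleton clause (p3), p3 = true.
Case p5 = true:
No clause remains; p4 is free.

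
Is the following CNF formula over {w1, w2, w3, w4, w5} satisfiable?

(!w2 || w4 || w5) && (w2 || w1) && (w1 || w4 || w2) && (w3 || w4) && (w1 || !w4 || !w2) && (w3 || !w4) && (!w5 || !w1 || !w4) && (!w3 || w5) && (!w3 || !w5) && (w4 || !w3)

No

Branch on w2: set w2 = true.
Branch on w4: set w4 = true.
The clause (w1) is unit, so w1 = true.
The clause (w3) is unit, so w3 = true.
The clause (!w5) is unit, so w5 = false.
That conflicts with the unit clause (w5).
That branch fails; take w4 = false instead.
The clause (w5) is unit, so w5 = true.
The clause (w3) is unit, so w3 = true.
That conflicts with the unit clause (!w3).
Neither w4 = true nor w4 = false works.
That branch fails; take w2 = false instead.
The clause (w1) is unit, so w1 = true.
Branch on w3: set w3 = true.
The clause (w5) is unit, so w5 = true.
That conflicts with the unit clause (!w5).
That branch fails; take w3 = false instead.
The clause (w4) is unit, so w4 = true.
That conflicts with the unit clause (!w4).
Neither w3 = true nor w3 = false works.
Neither w2 = true nor w2 = false works.
No assignment satisfies every clause.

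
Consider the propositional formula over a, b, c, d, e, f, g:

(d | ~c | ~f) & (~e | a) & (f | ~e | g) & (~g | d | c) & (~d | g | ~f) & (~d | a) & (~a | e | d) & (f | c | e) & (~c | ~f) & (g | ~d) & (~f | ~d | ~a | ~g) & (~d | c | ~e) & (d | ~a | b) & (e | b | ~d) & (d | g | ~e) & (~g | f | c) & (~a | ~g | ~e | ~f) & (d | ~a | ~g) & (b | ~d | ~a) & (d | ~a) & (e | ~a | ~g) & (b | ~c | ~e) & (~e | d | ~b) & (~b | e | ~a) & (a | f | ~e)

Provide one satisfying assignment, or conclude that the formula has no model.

a ↦ 1, b ↦ 1, c ↦ 1, d ↦ 1, e ↦ 1, f ↦ 0, g ↦ 1

Try e = 1.
From the singleton clause (a), a = 1.
From the singleton clause (d), d = 1.
From the singleton clause (g), g = 1.
From the singleton clause (~f), f = 0.
From the singleton clause (c), c = 1.
From the singleton clause (b), b = 1.
All clauses are satisfied.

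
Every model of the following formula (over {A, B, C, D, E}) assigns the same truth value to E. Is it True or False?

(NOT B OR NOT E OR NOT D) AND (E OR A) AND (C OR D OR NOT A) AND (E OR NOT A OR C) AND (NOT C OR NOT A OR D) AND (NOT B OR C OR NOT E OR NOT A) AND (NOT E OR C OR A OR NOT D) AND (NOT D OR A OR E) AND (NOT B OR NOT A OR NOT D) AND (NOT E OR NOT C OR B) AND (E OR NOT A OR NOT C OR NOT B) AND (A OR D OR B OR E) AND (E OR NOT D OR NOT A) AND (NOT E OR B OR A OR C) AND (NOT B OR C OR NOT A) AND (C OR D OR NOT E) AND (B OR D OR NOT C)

True

Suppose E = false.
Unit clause (A) forces A = true.
Unit clause (C) forces C = true.
Unit clause (D) forces D = true.
But (NOT D) is also a unit clause — contradiction.
So every satisfying assignment has E = True.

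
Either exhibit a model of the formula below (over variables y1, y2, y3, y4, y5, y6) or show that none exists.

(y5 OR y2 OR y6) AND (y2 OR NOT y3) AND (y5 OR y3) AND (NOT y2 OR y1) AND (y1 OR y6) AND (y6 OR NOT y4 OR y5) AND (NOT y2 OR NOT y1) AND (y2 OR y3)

UNSATISFIABLE

Case y2 = true:
The clause (y1) is unit, so y1 = true.
Now (NOT y1) is unsatisfied and unit — conflict.
Backtrack on y2: now try y2 = false.
The clause (NOT y3) is unit, so y3 = false.
Now (y3) is unsatisfied and unit — conflict.
Either choice for y2 ends in contradiction.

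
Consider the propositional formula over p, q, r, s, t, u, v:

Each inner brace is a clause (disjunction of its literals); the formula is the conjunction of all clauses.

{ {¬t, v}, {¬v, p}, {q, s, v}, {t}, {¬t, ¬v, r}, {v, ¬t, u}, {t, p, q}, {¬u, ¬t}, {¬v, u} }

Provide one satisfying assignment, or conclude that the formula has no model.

UNSATISFIABLE

Unit clause (t) forces t = True.
Unit clause (v) forces v = True.
Unit clause (p) forces p = True.
Unit clause (r) forces r = True.
Unit clause (¬u) forces u = False.
That conflicts with the unit clause (u).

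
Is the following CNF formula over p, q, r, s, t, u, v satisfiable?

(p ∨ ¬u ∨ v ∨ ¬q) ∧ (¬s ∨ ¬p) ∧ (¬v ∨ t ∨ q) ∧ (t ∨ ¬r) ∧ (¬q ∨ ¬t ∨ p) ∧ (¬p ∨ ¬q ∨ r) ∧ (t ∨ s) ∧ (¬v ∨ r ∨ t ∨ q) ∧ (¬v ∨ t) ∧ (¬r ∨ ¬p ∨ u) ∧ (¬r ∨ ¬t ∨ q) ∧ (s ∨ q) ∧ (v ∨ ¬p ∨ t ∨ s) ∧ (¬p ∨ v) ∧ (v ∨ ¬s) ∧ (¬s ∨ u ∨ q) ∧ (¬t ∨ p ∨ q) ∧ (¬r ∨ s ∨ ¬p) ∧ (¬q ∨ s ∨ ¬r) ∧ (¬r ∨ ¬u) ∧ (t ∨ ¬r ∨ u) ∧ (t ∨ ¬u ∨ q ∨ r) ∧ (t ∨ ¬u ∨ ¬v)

No, unsatisfiable

Branch on s: set s = False.
Unit clause (t) forces t = True.
Unit clause (q) forces q = True.
Unit clause (p) forces p = True.
Unit clause (r) forces r = True.
But (¬r) is also a unit clause — contradiction.
So s must be the other value — set s = True.
Unit clause (¬p) forces p = False.
Unit clause (v) forces v = True.
Unit clause (t) forces t = True.
Unit clause (¬q) forces q = False.
But (q) is also a unit clause — contradiction.
Both values of s lead to a conflict.
No assignment satisfies every clause.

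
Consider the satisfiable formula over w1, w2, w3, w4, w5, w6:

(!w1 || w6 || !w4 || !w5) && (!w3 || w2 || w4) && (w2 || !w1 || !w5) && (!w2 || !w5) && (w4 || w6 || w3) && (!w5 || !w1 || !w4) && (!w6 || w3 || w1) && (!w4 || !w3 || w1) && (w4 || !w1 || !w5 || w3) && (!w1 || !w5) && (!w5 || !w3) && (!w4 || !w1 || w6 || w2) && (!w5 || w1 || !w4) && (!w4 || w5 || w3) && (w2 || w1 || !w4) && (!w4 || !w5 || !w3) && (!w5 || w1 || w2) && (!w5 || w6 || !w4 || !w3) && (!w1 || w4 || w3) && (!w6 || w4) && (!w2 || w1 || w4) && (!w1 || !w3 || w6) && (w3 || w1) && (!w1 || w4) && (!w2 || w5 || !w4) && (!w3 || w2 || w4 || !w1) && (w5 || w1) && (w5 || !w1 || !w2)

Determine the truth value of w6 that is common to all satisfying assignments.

True

Suppose w6 = false.
Case w2 = false:
Case w3 = false:
Unit clause (w4) forces w4 = true.
Unit clause (!w1) forces w1 = false.
That conflicts with the unit clause (w1).
That branch fails; take w3 = true instead.
Unit clause (w4) forces w4 = true.
Unit clause (w1) forces w1 = true.
That conflicts with the unit clause (!w1).
Neither w3 = true nor w3 = false works.
That branch fails; take w2 = true instead.
Unit clause (!w5) forces w5 = false.
Unit clause (!w4) forces w4 = false.
Unit clause (w3) forces w3 = true.
Unit clause (w1) forces w1 = true.
That conflicts with the unit clause (!w1).
Neither w2 = true nor w2 = false works.
So every satisfying assignment has w6 = True.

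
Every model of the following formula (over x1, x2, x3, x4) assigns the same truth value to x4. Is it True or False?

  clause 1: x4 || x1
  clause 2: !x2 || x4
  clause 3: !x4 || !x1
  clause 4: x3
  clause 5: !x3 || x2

True

Suppose x4 = false.
Unit clause (x1) forces x1 = true.
Unit clause (!x2) forces x2 = false.
Unit clause (x3) forces x3 = true.
Now (!x3) is unsatisfied and unit — conflict.
So every satisfying assignment has x4 = True.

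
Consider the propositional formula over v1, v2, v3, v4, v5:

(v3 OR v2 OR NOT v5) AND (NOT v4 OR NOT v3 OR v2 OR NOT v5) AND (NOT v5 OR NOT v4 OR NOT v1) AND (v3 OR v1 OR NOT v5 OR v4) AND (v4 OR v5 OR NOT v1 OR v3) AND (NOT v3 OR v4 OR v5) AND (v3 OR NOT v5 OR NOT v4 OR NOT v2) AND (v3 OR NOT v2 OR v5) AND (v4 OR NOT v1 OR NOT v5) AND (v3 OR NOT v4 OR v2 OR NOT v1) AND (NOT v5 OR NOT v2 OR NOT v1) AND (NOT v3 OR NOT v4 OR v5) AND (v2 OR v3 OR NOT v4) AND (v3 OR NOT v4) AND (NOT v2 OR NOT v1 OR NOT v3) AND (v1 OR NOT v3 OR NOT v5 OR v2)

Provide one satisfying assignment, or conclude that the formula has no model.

v1 ↦ false; v2 ↦ false; v3 ↦ false; v4 ↦ false; v5 ↦ false

Try v3 = false.
From the singleton clause (NOT v4), v4 = false.
Try v2 = false.
From the singleton clause (NOT v5), v5 = false.
From the singleton clause (NOT v1), v1 = false.
This assignment satisfies each clause.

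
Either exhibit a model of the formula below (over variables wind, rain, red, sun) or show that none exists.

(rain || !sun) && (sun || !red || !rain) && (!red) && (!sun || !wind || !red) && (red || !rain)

(!red) alone gives red = false.
(!rain) alone gives rain = false.
(!sun) alone gives sun = false.
Every clause is now satisfied; wind is unconstrained.

wind: false, rain: false, red: false, sun: false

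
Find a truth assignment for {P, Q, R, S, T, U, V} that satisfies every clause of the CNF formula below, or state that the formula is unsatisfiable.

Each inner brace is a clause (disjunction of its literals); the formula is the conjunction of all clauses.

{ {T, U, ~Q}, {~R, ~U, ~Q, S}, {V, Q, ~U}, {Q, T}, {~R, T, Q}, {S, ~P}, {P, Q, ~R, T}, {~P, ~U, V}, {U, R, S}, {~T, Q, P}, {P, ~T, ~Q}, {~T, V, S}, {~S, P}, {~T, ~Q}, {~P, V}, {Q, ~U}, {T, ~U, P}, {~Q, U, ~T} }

Case Q = 1:
The clause (~T) is unit, so T = 0.
The clause (U) is unit, so U = 1.
The clause (P) is unit, so P = 1.
The clause (S) is unit, so S = 1.
The clause (V) is unit, so V = 1.
All clauses hold; R can take either value.

P=1; Q=1; R=0; S=1; T=0; U=1; V=1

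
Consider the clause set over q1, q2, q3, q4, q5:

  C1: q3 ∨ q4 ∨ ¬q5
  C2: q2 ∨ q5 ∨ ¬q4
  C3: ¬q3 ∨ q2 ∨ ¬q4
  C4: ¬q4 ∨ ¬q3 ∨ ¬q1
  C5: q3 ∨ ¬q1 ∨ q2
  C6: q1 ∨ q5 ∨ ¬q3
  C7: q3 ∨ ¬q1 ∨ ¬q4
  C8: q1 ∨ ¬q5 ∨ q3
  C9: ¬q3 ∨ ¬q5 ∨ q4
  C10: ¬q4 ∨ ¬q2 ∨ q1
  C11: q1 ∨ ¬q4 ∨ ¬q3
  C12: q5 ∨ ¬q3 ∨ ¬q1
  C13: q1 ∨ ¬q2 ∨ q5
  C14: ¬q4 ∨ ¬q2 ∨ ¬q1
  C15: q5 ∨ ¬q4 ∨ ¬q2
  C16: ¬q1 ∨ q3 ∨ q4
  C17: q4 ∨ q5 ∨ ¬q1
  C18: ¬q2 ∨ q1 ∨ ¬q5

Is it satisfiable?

Yes, satisfiable

Branch on q3: set q3 = False.
Branch on q4: set q4 = False.
From the singleton clause (¬q5), q5 = False.
From the singleton clause (¬q1), q1 = False.
From the singleton clause (¬q2), q2 = False.
Every clause now holds.
A satisfying assignment: q1 ↦ False; q2 ↦ False; q3 ↦ False; q4 ↦ False; q5 ↦ False.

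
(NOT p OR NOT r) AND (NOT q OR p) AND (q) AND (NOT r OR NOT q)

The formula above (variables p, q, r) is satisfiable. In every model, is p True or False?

True

Suppose p = false.
(NOT q) alone gives q = false.
That conflicts with the unit clause (q).
So every satisfying assignment has p = True.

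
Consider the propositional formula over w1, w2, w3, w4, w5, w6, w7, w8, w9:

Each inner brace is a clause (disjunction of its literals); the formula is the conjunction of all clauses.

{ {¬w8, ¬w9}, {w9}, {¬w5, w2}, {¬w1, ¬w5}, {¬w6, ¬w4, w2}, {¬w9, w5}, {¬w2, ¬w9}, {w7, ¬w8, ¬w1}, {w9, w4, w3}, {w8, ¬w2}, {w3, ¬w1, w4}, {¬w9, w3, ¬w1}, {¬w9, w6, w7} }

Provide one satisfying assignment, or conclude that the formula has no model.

UNSATISFIABLE

From the singleton clause (w9), w9 = True.
From the singleton clause (¬w8), w8 = False.
From the singleton clause (w5), w5 = True.
From the singleton clause (w2), w2 = True.
That conflicts with the unit clause (¬w2).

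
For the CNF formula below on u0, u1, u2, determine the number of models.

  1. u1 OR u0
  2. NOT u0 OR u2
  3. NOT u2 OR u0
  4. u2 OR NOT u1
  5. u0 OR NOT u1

2

There are 2^3 = 8 truth assignments over (u0, u1, u2).
Split on u1. With u1 = true, the clauses containing u1 are satisfied and NOT u1 drops from the rest; 1 of the 2^2 = 4 assignments to the other variables satisfy what remains.
With u1 = false, by the same count on the reduced clause set, 1 assignment works.
(One model: u0=T, u1=F, u2=T.)
Total: 1 + 1 = 2.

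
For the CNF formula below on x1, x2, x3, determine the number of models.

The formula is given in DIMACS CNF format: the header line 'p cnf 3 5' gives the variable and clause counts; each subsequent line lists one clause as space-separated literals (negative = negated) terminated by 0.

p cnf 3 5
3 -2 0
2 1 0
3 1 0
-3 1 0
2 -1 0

1

There are 2^3 = 8 truth assignments over (x1, x2, x3).
Check each against the 5 clauses (columns in the order x1, x2, x3):
  F F F  ✗ fails (x2 ∨ x1)
  F F T  ✗ fails (x2 ∨ x1)
  F T F  ✗ fails (x3 ∨ ¬x2)
  F T T  ✗ fails (¬x3 ∨ x1)
  T F F  ✗ fails (x2 ∨ ¬x1)
  T F T  ✗ fails (x2 ∨ ¬x1)
  T T F  ✗ fails (x3 ∨ ¬x2)
  T T T  ✓ satisfies all
1 of the 8 rows is a model.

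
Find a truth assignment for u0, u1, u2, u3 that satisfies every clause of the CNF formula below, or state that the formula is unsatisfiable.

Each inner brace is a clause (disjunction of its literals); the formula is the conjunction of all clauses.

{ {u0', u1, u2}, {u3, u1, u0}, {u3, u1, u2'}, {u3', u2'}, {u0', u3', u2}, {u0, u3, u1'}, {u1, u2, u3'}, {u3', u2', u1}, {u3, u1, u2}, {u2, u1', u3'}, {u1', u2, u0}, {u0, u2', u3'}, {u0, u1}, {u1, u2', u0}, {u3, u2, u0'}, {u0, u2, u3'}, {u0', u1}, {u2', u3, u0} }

Suppose u3 = 0.
Suppose u1 = 1.
The clause (u0) is unit, so u0 = 1.
The clause (u2) is unit, so u2 = 1.
Every clause now holds.

u0: 1, u1: 1, u2: 1, u3: 0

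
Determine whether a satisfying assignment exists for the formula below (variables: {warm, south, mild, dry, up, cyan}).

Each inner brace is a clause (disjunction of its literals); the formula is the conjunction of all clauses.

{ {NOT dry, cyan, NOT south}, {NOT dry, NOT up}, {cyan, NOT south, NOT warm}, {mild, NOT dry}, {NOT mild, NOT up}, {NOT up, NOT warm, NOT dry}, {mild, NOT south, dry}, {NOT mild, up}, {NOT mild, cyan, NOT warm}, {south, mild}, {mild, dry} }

Try dry = false.
From the singleton clause (mild), mild = true.
From the singleton clause (NOT up), up = false.
But (up) is also a unit clause — contradiction.
That branch fails; take dry = true instead.
From the singleton clause (NOT up), up = false.
From the singleton clause (mild), mild = true.
But (NOT mild) is also a unit clause — contradiction.
Neither dry = true nor dry = false works.
No assignment satisfies every clause.

Unsatisfiable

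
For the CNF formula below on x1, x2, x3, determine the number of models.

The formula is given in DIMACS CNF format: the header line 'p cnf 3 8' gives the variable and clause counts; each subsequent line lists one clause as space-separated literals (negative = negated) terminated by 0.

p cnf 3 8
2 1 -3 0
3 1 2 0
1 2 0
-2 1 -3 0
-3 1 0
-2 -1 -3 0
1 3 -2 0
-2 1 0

There are 2^3 = 8 truth assignments over (x1, x2, x3).
Check each against the 8 clauses (columns in the order x1, x2, x3):
  F F F  ✗ fails (x3 ∨ x1 ∨ x2)
  F F T  ✗ fails (x2 ∨ x1 ∨ ¬x3)
  F T F  ✗ fails (x1 ∨ x3 ∨ ¬x2)
  F T T  ✗ fails (¬x2 ∨ x1 ∨ ¬x3)
  T F F  ✓ satisfies all
  T F T  ✓ satisfies all
  T T F  ✓ satisfies all
  T T T  ✗ fails (¬x2 ∨ ¬x1 ∨ ¬x3)
3 of the 8 rows are models.

3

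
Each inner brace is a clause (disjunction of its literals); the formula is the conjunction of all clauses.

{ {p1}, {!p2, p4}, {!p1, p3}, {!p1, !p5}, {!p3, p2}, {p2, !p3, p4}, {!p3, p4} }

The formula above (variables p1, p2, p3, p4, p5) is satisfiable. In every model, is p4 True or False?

Suppose p4 = false.
The clause (p1) is unit, so p1 = true.
The clause (!p2) is unit, so p2 = false.
The clause (p3) is unit, so p3 = true.
But (!p3) is also a unit clause — contradiction.
So every satisfying assignment has p4 = True.

True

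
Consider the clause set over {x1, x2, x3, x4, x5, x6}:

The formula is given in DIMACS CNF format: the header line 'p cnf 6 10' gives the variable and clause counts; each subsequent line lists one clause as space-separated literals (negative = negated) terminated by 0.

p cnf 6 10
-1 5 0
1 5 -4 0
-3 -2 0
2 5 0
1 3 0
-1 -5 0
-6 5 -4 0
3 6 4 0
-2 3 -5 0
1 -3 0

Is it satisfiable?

Branch on x1: set x1 = False.
The clause (x3) is unit, so x3 = True.
That conflicts with the unit clause (¬x3).
That branch fails; take x1 = True instead.
The clause (x5) is unit, so x5 = True.
That conflicts with the unit clause (¬x5).
Either choice for x1 ends in contradiction.
No assignment satisfies every clause.

No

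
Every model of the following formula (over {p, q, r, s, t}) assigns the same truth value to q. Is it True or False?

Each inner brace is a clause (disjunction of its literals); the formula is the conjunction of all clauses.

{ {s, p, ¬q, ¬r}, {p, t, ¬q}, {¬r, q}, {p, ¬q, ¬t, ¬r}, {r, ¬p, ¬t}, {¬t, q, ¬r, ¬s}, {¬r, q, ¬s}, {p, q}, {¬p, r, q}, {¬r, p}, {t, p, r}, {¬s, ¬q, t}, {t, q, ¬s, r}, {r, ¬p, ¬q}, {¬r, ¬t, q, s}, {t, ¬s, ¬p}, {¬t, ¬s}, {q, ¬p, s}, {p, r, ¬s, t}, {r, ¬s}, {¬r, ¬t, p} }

True

Suppose q = False.
(¬r) alone gives r = False.
(p) alone gives p = True.
That conflicts with the unit clause (¬p).
So every satisfying assignment has q = True.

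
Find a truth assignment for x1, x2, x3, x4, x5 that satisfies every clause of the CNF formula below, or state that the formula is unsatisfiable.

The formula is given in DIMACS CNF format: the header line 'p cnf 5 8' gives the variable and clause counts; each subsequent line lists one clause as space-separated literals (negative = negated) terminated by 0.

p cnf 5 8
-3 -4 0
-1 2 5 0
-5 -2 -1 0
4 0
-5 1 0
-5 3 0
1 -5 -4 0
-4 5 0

UNSATISFIABLE

From the singleton clause (x4), x4 = True.
From the singleton clause (¬x3), x3 = False.
From the singleton clause (¬x5), x5 = False.
Now (x5) is unsatisfied and unit — conflict.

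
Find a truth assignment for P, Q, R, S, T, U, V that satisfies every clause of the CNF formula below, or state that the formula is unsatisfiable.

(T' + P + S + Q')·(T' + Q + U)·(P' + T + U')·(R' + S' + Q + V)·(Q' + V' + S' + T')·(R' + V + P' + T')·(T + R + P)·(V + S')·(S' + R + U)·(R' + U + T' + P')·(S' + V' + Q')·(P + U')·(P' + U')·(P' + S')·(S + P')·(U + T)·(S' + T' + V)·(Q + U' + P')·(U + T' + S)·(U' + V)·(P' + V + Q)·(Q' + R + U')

Branch on V: set V = 1.
Branch on S: set S = 0.
From the singleton clause (P'), P = 0.
From the singleton clause (U'), U = 0.
From the singleton clause (T), T = 1.
Now (T') is unsatisfied and unit — conflict.
So S must be the other value — set S = 1.
From the singleton clause (Q'), Q = 0.
From the singleton clause (P'), P = 0.
From the singleton clause (U'), U = 0.
From the singleton clause (T'), T = 0.
Now (T) is unsatisfied and unit — conflict.
Both values of S lead to a conflict.
So V must be the other value — set V = 0.
From the singleton clause (S'), S = 0.
From the singleton clause (P'), P = 0.
From the singleton clause (U'), U = 0.
From the singleton clause (T), T = 1.
Now (T') is unsatisfied and unit — conflict.
Both values of V lead to a conflict.

UNSATISFIABLE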